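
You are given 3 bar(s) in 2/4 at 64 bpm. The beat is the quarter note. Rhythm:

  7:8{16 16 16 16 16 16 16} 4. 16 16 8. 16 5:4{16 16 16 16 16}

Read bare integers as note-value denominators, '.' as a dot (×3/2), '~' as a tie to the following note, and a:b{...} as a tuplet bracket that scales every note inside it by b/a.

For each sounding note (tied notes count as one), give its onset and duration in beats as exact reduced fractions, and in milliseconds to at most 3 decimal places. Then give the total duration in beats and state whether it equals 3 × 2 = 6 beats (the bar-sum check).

1) 0.0ms=0b +267.857ms=2/7b
2) 267.857ms=2/7b +267.857ms=2/7b
3) 535.714ms=4/7b +267.857ms=2/7b
4) 803.571ms=6/7b +267.857ms=2/7b
5) 1071.429ms=8/7b +267.857ms=2/7b
6) 1339.286ms=10/7b +267.857ms=2/7b
7) 1607.143ms=12/7b +267.857ms=2/7b
8) 1875.0ms=2b +1406.25ms=3/2b
9) 3281.25ms=7/2b +234.375ms=1/4b
10) 3515.625ms=15/4b +234.375ms=1/4b
11) 3750.0ms=4b +703.125ms=3/4b
12) 4453.125ms=19/4b +234.375ms=1/4b
13) 4687.5ms=5b +187.5ms=1/5b
14) 4875.0ms=26/5b +187.5ms=1/5b
15) 5062.5ms=27/5b +187.5ms=1/5b
16) 5250.0ms=28/5b +187.5ms=1/5b
17) 5437.5ms=29/5b +187.5ms=1/5b
Σ=6b of 6 (64bpm 2/4) — PASS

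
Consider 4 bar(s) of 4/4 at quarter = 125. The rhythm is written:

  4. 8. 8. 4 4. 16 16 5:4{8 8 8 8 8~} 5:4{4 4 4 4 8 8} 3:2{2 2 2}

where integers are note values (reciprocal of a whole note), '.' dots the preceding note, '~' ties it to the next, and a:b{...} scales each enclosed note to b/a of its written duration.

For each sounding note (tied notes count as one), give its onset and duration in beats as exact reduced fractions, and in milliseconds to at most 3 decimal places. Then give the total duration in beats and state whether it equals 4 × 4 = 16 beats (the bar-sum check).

1) 0.0ms=0b +720.0ms=3/2b
2) 720.0ms=3/2b +360.0ms=3/4b
3) 1080.0ms=9/4b +360.0ms=3/4b
4) 1440.0ms=3b +480.0ms=1b
5) 1920.0ms=4b +720.0ms=3/2b
6) 2640.0ms=11/2b +120.0ms=1/4b
7) 2760.0ms=23/4b +120.0ms=1/4b
8) 2880.0ms=6b +192.0ms=2/5b
9) 3072.0ms=32/5b +192.0ms=2/5b
10) 3264.0ms=34/5b +192.0ms=2/5b
11) 3456.0ms=36/5b +192.0ms=2/5b
12) 3648.0ms=38/5b +576.0ms=6/5b
13) 4224.0ms=44/5b +384.0ms=4/5b
14) 4608.0ms=48/5b +384.0ms=4/5b
15) 4992.0ms=52/5b +384.0ms=4/5b
16) 5376.0ms=56/5b +192.0ms=2/5b
17) 5568.0ms=58/5b +192.0ms=2/5b
18) 5760.0ms=12b +640.0ms=4/3b
19) 6400.0ms=40/3b +640.0ms=4/3b
20) 7040.0ms=44/3b +640.0ms=4/3b
Σ=16b of 16 (125bpm 4/4) — PASS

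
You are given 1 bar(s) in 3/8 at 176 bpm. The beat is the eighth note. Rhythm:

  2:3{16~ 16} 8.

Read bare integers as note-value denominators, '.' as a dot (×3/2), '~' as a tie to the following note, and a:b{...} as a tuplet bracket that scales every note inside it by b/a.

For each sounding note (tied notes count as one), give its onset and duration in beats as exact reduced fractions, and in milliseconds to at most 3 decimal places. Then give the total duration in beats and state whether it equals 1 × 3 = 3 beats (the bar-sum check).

1) 0.0ms=0b +511.364ms=3/2b
2) 511.364ms=3/2b +511.364ms=3/2b
Σ=3b of 3 (176bpm 3/8) — PASS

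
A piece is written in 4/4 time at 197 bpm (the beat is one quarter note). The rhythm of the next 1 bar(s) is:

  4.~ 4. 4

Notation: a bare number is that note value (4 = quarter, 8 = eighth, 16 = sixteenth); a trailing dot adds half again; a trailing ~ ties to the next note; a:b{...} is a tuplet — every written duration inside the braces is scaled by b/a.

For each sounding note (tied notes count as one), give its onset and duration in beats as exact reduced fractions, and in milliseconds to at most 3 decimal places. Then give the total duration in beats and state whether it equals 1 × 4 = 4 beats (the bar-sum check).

1) 0.0ms=0b +913.706ms=3b
2) 913.706ms=3b +304.569ms=1b
Σ=4b of 4 (197bpm 4/4) — PASS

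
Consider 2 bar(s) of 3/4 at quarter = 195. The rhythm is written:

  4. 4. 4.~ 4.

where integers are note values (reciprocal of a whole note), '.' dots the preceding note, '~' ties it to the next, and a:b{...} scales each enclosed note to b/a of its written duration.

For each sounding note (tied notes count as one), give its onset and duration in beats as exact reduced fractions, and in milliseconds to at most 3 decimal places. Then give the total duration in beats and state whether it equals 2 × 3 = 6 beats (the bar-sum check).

1) 0.0ms=0b +461.538ms=3/2b
2) 461.538ms=3/2b +461.538ms=3/2b
3) 923.077ms=3b +923.077ms=3b
Σ=6b of 6 (195bpm 3/4) — PASS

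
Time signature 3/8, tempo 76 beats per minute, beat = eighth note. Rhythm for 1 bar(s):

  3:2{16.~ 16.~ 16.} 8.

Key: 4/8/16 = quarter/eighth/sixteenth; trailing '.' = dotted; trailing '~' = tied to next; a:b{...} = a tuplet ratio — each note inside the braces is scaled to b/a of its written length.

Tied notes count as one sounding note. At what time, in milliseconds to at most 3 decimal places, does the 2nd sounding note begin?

1. 0.0ms @ 0 + 1184.211ms (3/2)
2. 1184.211ms @ 3/2 + 1184.211ms (3/2)

note 2 onset = 3/2b = 1184.211ms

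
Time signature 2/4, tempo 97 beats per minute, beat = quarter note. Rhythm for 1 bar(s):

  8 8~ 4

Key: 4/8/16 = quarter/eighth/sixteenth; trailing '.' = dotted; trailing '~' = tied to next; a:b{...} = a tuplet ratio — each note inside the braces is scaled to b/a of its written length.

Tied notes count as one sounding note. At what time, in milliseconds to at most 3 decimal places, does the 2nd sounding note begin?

1. 0.0ms @ 0 + 309.278ms (1/2)
2. 309.278ms @ 1/2 + 927.835ms (3/2)

note 2 onset = 1/2b = 309.278ms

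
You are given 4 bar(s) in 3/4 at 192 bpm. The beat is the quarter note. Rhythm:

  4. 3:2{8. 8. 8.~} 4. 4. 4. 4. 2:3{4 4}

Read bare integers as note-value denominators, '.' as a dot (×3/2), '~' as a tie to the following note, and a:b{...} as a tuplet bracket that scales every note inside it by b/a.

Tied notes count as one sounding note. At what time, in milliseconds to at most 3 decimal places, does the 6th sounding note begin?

1. 0.0ms @ 0 + 468.75ms (3/2)
2. 468.75ms @ 3/2 + 156.25ms (1/2)
3. 625.0ms @ 2 + 156.25ms (1/2)
4. 781.25ms @ 5/2 + 625.0ms (2)
5. 1406.25ms @ 9/2 + 468.75ms (3/2)
6. 1875.0ms @ 6 + 468.75ms (3/2)
7. 2343.75ms @ 15/2 + 468.75ms (3/2)
8. 2812.5ms @ 9 + 468.75ms (3/2)
9. 3281.25ms @ 21/2 + 468.75ms (3/2)

note 6 onset = 6b = 1875.0ms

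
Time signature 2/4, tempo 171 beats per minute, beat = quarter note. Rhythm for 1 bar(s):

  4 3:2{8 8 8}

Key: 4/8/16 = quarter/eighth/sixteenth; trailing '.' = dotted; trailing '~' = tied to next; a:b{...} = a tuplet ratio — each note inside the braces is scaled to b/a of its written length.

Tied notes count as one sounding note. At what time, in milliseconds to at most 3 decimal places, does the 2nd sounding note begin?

1. 0.0ms @ 0 + 350.877ms (1)
2. 350.877ms @ 1 + 116.959ms (1/3)
3. 467.836ms @ 4/3 + 116.959ms (1/3)
4. 584.795ms @ 5/3 + 116.959ms (1/3)

note 2 onset = 1b = 350.877ms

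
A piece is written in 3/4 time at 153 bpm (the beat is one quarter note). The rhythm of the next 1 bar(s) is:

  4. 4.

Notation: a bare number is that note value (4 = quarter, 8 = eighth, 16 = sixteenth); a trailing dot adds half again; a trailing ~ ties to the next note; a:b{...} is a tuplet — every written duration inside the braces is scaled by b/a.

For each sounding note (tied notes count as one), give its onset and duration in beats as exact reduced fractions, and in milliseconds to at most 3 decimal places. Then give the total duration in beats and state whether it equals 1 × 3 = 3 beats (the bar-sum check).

1) 0.0ms=0b +588.235ms=3/2b
2) 588.235ms=3/2b +588.235ms=3/2b
Σ=3b of 3 (153bpm 3/4) — PASS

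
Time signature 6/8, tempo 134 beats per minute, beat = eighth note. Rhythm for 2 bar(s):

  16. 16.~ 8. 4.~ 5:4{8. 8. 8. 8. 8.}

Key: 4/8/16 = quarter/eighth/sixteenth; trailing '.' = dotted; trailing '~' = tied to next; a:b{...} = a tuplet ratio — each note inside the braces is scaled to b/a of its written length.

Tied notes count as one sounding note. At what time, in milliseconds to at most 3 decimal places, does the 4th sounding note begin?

note 4 onset = 36/5b = 3223.881ms

1. 0.0ms @ 0 + 335.821ms (3/4)
2. 335.821ms @ 3/4 + 1007.463ms (9/4)
3. 1343.284ms @ 3 + 1880.597ms (21/5)
4. 3223.881ms @ 36/5 + 537.313ms (6/5)
5. 3761.194ms @ 42/5 + 537.313ms (6/5)
6. 4298.507ms @ 48/5 + 537.313ms (6/5)
7. 4835.821ms @ 54/5 + 537.313ms (6/5)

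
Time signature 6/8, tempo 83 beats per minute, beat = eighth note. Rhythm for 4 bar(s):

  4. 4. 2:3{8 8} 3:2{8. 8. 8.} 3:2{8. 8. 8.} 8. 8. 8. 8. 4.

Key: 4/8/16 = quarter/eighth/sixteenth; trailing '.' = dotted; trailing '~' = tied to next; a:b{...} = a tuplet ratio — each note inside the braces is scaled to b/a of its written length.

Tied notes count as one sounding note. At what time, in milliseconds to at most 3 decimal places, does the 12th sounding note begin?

note 12 onset = 33/2b = 11927.711ms

1. 0.0ms @ 0 + 2168.675ms (3)
2. 2168.675ms @ 3 + 2168.675ms (3)
3. 4337.349ms @ 6 + 1084.337ms (3/2)
4. 5421.687ms @ 15/2 + 1084.337ms (3/2)
5. 6506.024ms @ 9 + 722.892ms (1)
6. 7228.916ms @ 10 + 722.892ms (1)
7. 7951.807ms @ 11 + 722.892ms (1)
8. 8674.699ms @ 12 + 722.892ms (1)
9. 9397.59ms @ 13 + 722.892ms (1)
10. 10120.482ms @ 14 + 722.892ms (1)
11. 10843.373ms @ 15 + 1084.337ms (3/2)
12. 11927.711ms @ 33/2 + 1084.337ms (3/2)
13. 13012.048ms @ 18 + 1084.337ms (3/2)
14. 14096.386ms @ 39/2 + 1084.337ms (3/2)
15. 15180.723ms @ 21 + 2168.675ms (3)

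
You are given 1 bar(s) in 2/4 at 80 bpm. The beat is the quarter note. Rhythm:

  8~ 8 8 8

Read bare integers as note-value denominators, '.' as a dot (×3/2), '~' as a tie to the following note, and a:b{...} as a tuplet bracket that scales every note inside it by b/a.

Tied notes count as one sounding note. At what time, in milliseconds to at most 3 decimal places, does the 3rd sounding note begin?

note 3 onset = 3/2b = 1125.0ms

1. 0.0ms @ 0 + 750.0ms (1)
2. 750.0ms @ 1 + 375.0ms (1/2)
3. 1125.0ms @ 3/2 + 375.0ms (1/2)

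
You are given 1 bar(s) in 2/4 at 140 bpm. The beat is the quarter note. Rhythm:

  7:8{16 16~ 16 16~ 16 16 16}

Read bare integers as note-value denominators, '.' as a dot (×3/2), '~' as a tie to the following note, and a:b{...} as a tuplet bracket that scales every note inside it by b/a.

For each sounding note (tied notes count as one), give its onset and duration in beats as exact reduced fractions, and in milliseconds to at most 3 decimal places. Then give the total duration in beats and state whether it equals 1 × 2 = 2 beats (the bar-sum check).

1) 0.0ms=0b +122.449ms=2/7b
2) 122.449ms=2/7b +244.898ms=4/7b
3) 367.347ms=6/7b +244.898ms=4/7b
4) 612.245ms=10/7b +122.449ms=2/7b
5) 734.694ms=12/7b +122.449ms=2/7b
Σ=2b of 2 (140bpm 2/4) — PASS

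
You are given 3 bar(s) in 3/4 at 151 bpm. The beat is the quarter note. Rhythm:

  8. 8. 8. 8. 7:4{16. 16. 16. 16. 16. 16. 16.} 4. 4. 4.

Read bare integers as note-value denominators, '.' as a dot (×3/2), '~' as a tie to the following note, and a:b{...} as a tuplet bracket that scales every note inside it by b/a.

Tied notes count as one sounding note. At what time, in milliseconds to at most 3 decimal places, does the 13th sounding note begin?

note 13 onset = 6b = 2384.106ms

1. 0.0ms @ 0 + 298.013ms (3/4)
2. 298.013ms @ 3/4 + 298.013ms (3/4)
3. 596.026ms @ 3/2 + 298.013ms (3/4)
4. 894.04ms @ 9/4 + 298.013ms (3/4)
5. 1192.053ms @ 3 + 85.147ms (3/14)
6. 1277.2ms @ 45/14 + 85.147ms (3/14)
7. 1362.346ms @ 24/7 + 85.147ms (3/14)
8. 1447.493ms @ 51/14 + 85.147ms (3/14)
9. 1532.64ms @ 27/7 + 85.147ms (3/14)
10. 1617.786ms @ 57/14 + 85.147ms (3/14)
11. 1702.933ms @ 30/7 + 85.147ms (3/14)
12. 1788.079ms @ 9/2 + 596.026ms (3/2)
13. 2384.106ms @ 6 + 596.026ms (3/2)
14. 2980.132ms @ 15/2 + 596.026ms (3/2)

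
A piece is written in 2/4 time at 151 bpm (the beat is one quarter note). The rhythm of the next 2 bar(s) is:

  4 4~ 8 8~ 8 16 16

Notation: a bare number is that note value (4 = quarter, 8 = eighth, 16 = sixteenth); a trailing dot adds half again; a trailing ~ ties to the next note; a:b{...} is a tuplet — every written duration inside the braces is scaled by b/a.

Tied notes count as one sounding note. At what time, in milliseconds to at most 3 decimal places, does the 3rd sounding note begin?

1. 0.0ms @ 0 + 397.351ms (1)
2. 397.351ms @ 1 + 596.026ms (3/2)
3. 993.377ms @ 5/2 + 397.351ms (1)
4. 1390.728ms @ 7/2 + 99.338ms (1/4)
5. 1490.066ms @ 15/4 + 99.338ms (1/4)

note 3 onset = 5/2b = 993.377ms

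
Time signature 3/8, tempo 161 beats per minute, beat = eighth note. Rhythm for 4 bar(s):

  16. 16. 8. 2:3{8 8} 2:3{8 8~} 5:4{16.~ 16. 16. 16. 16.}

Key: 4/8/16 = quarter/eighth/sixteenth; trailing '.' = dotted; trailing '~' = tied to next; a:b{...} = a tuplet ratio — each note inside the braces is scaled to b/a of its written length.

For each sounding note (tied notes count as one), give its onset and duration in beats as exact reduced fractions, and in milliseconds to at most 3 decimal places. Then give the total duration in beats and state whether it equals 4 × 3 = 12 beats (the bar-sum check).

1) 0.0ms=0b +279.503ms=3/4b
2) 279.503ms=3/4b +279.503ms=3/4b
3) 559.006ms=3/2b +559.006ms=3/2b
4) 1118.012ms=3b +559.006ms=3/2b
5) 1677.019ms=9/2b +559.006ms=3/2b
6) 2236.025ms=6b +559.006ms=3/2b
7) 2795.031ms=15/2b +1006.211ms=27/10b
8) 3801.242ms=51/5b +223.602ms=3/5b
9) 4024.845ms=54/5b +223.602ms=3/5b
10) 4248.447ms=57/5b +223.602ms=3/5b
Σ=12b of 12 (161bpm 3/8) — PASS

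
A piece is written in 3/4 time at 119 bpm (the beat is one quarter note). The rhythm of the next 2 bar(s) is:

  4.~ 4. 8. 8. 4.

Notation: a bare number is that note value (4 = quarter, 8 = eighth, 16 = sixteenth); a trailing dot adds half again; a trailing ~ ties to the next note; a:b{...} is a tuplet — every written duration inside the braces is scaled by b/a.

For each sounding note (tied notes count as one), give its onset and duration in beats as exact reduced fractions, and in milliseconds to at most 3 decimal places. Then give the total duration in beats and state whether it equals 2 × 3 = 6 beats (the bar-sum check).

1) 0.0ms=0b +1512.605ms=3b
2) 1512.605ms=3b +378.151ms=3/4b
3) 1890.756ms=15/4b +378.151ms=3/4b
4) 2268.908ms=9/2b +756.303ms=3/2b
Σ=6b of 6 (119bpm 3/4) — PASS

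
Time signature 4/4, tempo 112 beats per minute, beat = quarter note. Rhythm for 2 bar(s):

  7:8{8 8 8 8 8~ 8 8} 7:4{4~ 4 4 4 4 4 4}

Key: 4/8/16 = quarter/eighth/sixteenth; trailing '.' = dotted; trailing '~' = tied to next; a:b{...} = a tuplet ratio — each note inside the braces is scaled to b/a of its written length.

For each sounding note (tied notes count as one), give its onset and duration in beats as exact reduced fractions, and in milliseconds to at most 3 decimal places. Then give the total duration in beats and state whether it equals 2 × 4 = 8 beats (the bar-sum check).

1) 0.0ms=0b +306.122ms=4/7b
2) 306.122ms=4/7b +306.122ms=4/7b
3) 612.245ms=8/7b +306.122ms=4/7b
4) 918.367ms=12/7b +306.122ms=4/7b
5) 1224.49ms=16/7b +612.245ms=8/7b
6) 1836.735ms=24/7b +306.122ms=4/7b
7) 2142.857ms=4b +612.245ms=8/7b
8) 2755.102ms=36/7b +306.122ms=4/7b
9) 3061.224ms=40/7b +306.122ms=4/7b
10) 3367.347ms=44/7b +306.122ms=4/7b
11) 3673.469ms=48/7b +306.122ms=4/7b
12) 3979.592ms=52/7b +306.122ms=4/7b
Σ=8b of 8 (112bpm 4/4) — PASS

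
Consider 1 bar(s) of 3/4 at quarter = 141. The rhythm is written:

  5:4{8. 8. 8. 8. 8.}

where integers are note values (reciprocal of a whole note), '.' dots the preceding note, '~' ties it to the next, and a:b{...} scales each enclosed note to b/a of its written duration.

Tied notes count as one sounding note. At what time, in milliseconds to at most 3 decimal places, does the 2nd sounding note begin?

note 2 onset = 3/5b = 255.319ms

1. 0.0ms @ 0 + 255.319ms (3/5)
2. 255.319ms @ 3/5 + 255.319ms (3/5)
3. 510.638ms @ 6/5 + 255.319ms (3/5)
4. 765.957ms @ 9/5 + 255.319ms (3/5)
5. 1021.277ms @ 12/5 + 255.319ms (3/5)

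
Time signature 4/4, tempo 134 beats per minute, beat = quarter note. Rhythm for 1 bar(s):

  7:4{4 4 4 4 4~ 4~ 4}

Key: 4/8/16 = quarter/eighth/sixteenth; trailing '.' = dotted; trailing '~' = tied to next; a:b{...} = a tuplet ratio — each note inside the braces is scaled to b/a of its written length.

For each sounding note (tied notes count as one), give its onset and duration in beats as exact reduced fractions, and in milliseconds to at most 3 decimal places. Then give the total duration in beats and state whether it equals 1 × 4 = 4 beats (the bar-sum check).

1) 0.0ms=0b +255.864ms=4/7b
2) 255.864ms=4/7b +255.864ms=4/7b
3) 511.727ms=8/7b +255.864ms=4/7b
4) 767.591ms=12/7b +255.864ms=4/7b
5) 1023.454ms=16/7b +767.591ms=12/7b
Σ=4b of 4 (134bpm 4/4) — PASS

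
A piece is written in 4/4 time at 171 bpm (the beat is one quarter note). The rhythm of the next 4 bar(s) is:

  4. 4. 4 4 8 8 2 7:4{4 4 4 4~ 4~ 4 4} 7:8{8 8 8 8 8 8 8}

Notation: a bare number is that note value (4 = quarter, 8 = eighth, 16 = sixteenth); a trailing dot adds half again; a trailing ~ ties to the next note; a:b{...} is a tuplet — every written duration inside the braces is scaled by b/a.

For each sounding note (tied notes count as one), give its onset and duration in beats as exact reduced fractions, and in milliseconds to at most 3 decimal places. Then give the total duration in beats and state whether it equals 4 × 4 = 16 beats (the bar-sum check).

1) 0.0ms=0b +526.316ms=3/2b
2) 526.316ms=3/2b +526.316ms=3/2b
3) 1052.632ms=3b +350.877ms=1b
4) 1403.509ms=4b +350.877ms=1b
5) 1754.386ms=5b +175.439ms=1/2b
6) 1929.825ms=11/2b +175.439ms=1/2b
7) 2105.263ms=6b +701.754ms=2b
8) 2807.018ms=8b +200.501ms=4/7b
9) 3007.519ms=60/7b +200.501ms=4/7b
10) 3208.02ms=64/7b +200.501ms=4/7b
11) 3408.521ms=68/7b +601.504ms=12/7b
12) 4010.025ms=80/7b +200.501ms=4/7b
13) 4210.526ms=12b +200.501ms=4/7b
14) 4411.028ms=88/7b +200.501ms=4/7b
15) 4611.529ms=92/7b +200.501ms=4/7b
16) 4812.03ms=96/7b +200.501ms=4/7b
17) 5012.531ms=100/7b +200.501ms=4/7b
18) 5213.033ms=104/7b +200.501ms=4/7b
19) 5413.534ms=108/7b +200.501ms=4/7b
Σ=16b of 16 (171bpm 4/4) — PASS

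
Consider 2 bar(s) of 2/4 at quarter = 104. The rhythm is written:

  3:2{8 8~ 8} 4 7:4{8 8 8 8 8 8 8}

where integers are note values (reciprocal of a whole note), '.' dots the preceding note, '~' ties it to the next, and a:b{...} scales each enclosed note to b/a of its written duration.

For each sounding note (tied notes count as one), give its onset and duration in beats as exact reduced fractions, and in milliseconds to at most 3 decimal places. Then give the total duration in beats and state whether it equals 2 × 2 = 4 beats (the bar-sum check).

1) 0.0ms=0b +192.308ms=1/3b
2) 192.308ms=1/3b +384.615ms=2/3b
3) 576.923ms=1b +576.923ms=1b
4) 1153.846ms=2b +164.835ms=2/7b
5) 1318.681ms=16/7b +164.835ms=2/7b
6) 1483.516ms=18/7b +164.835ms=2/7b
7) 1648.352ms=20/7b +164.835ms=2/7b
8) 1813.187ms=22/7b +164.835ms=2/7b
9) 1978.022ms=24/7b +164.835ms=2/7b
10) 2142.857ms=26/7b +164.835ms=2/7b
Σ=4b of 4 (104bpm 2/4) — PASS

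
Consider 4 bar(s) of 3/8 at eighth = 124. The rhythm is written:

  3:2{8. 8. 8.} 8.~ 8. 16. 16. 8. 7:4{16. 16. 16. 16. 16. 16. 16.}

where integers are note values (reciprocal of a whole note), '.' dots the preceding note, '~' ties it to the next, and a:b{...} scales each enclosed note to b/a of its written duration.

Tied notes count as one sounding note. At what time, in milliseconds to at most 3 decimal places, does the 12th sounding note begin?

1. 0.0ms @ 0 + 483.871ms (1)
2. 483.871ms @ 1 + 483.871ms (1)
3. 967.742ms @ 2 + 483.871ms (1)
4. 1451.613ms @ 3 + 1451.613ms (3)
5. 2903.226ms @ 6 + 362.903ms (3/4)
6. 3266.129ms @ 27/4 + 362.903ms (3/4)
7. 3629.032ms @ 15/2 + 725.806ms (3/2)
8. 4354.839ms @ 9 + 207.373ms (3/7)
9. 4562.212ms @ 66/7 + 207.373ms (3/7)
10. 4769.585ms @ 69/7 + 207.373ms (3/7)
11. 4976.959ms @ 72/7 + 207.373ms (3/7)
12. 5184.332ms @ 75/7 + 207.373ms (3/7)
13. 5391.705ms @ 78/7 + 207.373ms (3/7)
14. 5599.078ms @ 81/7 + 207.373ms (3/7)

note 12 onset = 75/7b = 5184.332ms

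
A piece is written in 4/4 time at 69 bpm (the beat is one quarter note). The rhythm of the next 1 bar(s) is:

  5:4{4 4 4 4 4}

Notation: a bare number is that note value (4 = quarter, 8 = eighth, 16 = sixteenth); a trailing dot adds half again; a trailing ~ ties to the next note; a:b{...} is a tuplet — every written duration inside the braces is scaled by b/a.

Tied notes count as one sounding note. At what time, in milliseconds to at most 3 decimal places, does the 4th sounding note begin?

note 4 onset = 12/5b = 2086.957ms

1. 0.0ms @ 0 + 695.652ms (4/5)
2. 695.652ms @ 4/5 + 695.652ms (4/5)
3. 1391.304ms @ 8/5 + 695.652ms (4/5)
4. 2086.957ms @ 12/5 + 695.652ms (4/5)
5. 2782.609ms @ 16/5 + 695.652ms (4/5)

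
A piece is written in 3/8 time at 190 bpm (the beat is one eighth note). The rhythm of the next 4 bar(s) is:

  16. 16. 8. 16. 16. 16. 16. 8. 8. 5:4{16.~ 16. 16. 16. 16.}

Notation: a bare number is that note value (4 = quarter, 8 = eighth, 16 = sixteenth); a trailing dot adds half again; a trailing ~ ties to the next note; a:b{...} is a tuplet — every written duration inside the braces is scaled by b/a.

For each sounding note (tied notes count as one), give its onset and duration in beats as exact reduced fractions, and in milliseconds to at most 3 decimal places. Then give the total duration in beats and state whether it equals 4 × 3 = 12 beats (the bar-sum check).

1) 0.0ms=0b +236.842ms=3/4b
2) 236.842ms=3/4b +236.842ms=3/4b
3) 473.684ms=3/2b +473.684ms=3/2b
4) 947.368ms=3b +236.842ms=3/4b
5) 1184.211ms=15/4b +236.842ms=3/4b
6) 1421.053ms=9/2b +236.842ms=3/4b
7) 1657.895ms=21/4b +236.842ms=3/4b
8) 1894.737ms=6b +473.684ms=3/2b
9) 2368.421ms=15/2b +473.684ms=3/2b
10) 2842.105ms=9b +378.947ms=6/5b
11) 3221.053ms=51/5b +189.474ms=3/5b
12) 3410.526ms=54/5b +189.474ms=3/5b
13) 3600.0ms=57/5b +189.474ms=3/5b
Σ=12b of 12 (190bpm 3/8) — PASS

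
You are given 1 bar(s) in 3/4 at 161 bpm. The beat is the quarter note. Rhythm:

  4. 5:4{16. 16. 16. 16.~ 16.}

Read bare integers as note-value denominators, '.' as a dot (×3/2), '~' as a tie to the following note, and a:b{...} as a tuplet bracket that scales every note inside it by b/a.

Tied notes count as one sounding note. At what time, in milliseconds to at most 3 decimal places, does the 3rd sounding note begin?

note 3 onset = 9/5b = 670.807ms

1. 0.0ms @ 0 + 559.006ms (3/2)
2. 559.006ms @ 3/2 + 111.801ms (3/10)
3. 670.807ms @ 9/5 + 111.801ms (3/10)
4. 782.609ms @ 21/10 + 111.801ms (3/10)
5. 894.41ms @ 12/5 + 223.602ms (3/5)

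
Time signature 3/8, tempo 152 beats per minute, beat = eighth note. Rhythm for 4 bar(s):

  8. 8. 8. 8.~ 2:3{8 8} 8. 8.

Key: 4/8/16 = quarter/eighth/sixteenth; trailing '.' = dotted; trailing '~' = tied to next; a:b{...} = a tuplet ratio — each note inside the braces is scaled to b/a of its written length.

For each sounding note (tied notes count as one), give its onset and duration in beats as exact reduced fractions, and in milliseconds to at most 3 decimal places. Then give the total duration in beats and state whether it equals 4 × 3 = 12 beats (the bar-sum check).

1) 0.0ms=0b +592.105ms=3/2b
2) 592.105ms=3/2b +592.105ms=3/2b
3) 1184.211ms=3b +592.105ms=3/2b
4) 1776.316ms=9/2b +1184.211ms=3b
5) 2960.526ms=15/2b +592.105ms=3/2b
6) 3552.632ms=9b +592.105ms=3/2b
7) 4144.737ms=21/2b +592.105ms=3/2b
Σ=12b of 12 (152bpm 3/8) — PASS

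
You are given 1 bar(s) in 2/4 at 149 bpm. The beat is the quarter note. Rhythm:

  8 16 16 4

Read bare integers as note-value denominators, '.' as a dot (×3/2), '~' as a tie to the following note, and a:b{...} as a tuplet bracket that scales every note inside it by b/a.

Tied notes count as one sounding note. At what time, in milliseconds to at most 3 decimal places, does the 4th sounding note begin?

note 4 onset = 1b = 402.685ms

1. 0.0ms @ 0 + 201.342ms (1/2)
2. 201.342ms @ 1/2 + 100.671ms (1/4)
3. 302.013ms @ 3/4 + 100.671ms (1/4)
4. 402.685ms @ 1 + 402.685ms (1)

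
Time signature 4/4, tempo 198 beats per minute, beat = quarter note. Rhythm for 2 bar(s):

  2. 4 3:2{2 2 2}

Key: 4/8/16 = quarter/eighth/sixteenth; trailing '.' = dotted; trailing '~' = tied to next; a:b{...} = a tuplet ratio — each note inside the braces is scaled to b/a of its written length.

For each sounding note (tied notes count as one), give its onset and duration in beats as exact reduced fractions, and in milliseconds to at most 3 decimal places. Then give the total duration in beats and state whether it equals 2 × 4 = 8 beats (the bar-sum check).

1) 0.0ms=0b +909.091ms=3b
2) 909.091ms=3b +303.03ms=1b
3) 1212.121ms=4b +404.04ms=4/3b
4) 1616.162ms=16/3b +404.04ms=4/3b
5) 2020.202ms=20/3b +404.04ms=4/3b
Σ=8b of 8 (198bpm 4/4) — PASS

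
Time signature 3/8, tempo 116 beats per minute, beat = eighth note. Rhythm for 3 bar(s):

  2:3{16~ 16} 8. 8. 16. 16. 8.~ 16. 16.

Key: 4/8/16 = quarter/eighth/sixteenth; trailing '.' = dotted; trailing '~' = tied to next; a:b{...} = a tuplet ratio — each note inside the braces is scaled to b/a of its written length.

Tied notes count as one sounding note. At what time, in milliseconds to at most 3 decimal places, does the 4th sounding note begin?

note 4 onset = 9/2b = 2327.586ms

1. 0.0ms @ 0 + 775.862ms (3/2)
2. 775.862ms @ 3/2 + 775.862ms (3/2)
3. 1551.724ms @ 3 + 775.862ms (3/2)
4. 2327.586ms @ 9/2 + 387.931ms (3/4)
5. 2715.517ms @ 21/4 + 387.931ms (3/4)
6. 3103.448ms @ 6 + 1163.793ms (9/4)
7. 4267.241ms @ 33/4 + 387.931ms (3/4)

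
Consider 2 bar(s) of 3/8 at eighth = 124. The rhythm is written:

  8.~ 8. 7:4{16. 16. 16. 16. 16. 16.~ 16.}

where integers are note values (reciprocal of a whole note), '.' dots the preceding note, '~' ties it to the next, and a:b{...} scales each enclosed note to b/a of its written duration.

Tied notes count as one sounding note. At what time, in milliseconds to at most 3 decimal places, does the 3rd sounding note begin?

note 3 onset = 24/7b = 1658.986ms

1. 0.0ms @ 0 + 1451.613ms (3)
2. 1451.613ms @ 3 + 207.373ms (3/7)
3. 1658.986ms @ 24/7 + 207.373ms (3/7)
4. 1866.359ms @ 27/7 + 207.373ms (3/7)
5. 2073.733ms @ 30/7 + 207.373ms (3/7)
6. 2281.106ms @ 33/7 + 207.373ms (3/7)
7. 2488.479ms @ 36/7 + 414.747ms (6/7)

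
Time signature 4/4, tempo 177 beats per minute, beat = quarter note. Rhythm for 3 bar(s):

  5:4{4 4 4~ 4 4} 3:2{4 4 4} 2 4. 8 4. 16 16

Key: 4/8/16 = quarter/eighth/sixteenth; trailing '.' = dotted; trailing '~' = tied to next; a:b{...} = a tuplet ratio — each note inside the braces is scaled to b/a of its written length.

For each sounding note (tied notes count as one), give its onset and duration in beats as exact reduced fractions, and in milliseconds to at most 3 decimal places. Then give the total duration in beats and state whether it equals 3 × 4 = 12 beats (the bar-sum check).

1) 0.0ms=0b +271.186ms=4/5b
2) 271.186ms=4/5b +271.186ms=4/5b
3) 542.373ms=8/5b +542.373ms=8/5b
4) 1084.746ms=16/5b +271.186ms=4/5b
5) 1355.932ms=4b +225.989ms=2/3b
6) 1581.921ms=14/3b +225.989ms=2/3b
7) 1807.91ms=16/3b +225.989ms=2/3b
8) 2033.898ms=6b +677.966ms=2b
9) 2711.864ms=8b +508.475ms=3/2b
10) 3220.339ms=19/2b +169.492ms=1/2b
11) 3389.831ms=10b +508.475ms=3/2b
12) 3898.305ms=23/2b +84.746ms=1/4b
13) 3983.051ms=47/4b +84.746ms=1/4b
Σ=12b of 12 (177bpm 4/4) — PASS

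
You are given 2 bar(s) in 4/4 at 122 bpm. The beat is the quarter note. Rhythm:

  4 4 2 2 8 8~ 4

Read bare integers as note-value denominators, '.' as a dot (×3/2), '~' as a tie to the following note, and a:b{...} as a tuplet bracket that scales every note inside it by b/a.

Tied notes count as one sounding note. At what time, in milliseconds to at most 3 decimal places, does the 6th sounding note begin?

1. 0.0ms @ 0 + 491.803ms (1)
2. 491.803ms @ 1 + 491.803ms (1)
3. 983.607ms @ 2 + 983.607ms (2)
4. 1967.213ms @ 4 + 983.607ms (2)
5. 2950.82ms @ 6 + 245.902ms (1/2)
6. 3196.721ms @ 13/2 + 737.705ms (3/2)

note 6 onset = 13/2b = 3196.721ms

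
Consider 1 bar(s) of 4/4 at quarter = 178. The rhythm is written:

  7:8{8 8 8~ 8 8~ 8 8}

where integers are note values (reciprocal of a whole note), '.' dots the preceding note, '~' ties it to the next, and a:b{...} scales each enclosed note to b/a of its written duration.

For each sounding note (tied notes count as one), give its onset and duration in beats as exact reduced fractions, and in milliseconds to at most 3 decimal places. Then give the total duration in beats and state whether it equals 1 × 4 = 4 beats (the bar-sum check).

1) 0.0ms=0b +192.616ms=4/7b
2) 192.616ms=4/7b +192.616ms=4/7b
3) 385.233ms=8/7b +385.233ms=8/7b
4) 770.465ms=16/7b +385.233ms=8/7b
5) 1155.698ms=24/7b +192.616ms=4/7b
Σ=4b of 4 (178bpm 4/4) — PASS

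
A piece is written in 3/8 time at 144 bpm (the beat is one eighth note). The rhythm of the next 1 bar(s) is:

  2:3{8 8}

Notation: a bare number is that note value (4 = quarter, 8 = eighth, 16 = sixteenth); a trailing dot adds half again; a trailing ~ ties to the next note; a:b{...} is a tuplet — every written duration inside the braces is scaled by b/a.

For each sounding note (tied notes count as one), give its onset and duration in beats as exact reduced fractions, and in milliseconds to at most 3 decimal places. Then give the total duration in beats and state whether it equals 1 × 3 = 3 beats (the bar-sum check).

1) 0.0ms=0b +625.0ms=3/2b
2) 625.0ms=3/2b +625.0ms=3/2b
Σ=3b of 3 (144bpm 3/8) — PASS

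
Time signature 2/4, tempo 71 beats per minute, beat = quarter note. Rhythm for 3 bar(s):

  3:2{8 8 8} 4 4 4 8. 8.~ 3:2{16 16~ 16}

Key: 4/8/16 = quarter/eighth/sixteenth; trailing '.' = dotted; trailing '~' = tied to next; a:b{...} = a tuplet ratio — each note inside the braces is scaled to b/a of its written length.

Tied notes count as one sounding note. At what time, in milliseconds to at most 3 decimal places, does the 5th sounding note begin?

1. 0.0ms @ 0 + 281.69ms (1/3)
2. 281.69ms @ 1/3 + 281.69ms (1/3)
3. 563.38ms @ 2/3 + 281.69ms (1/3)
4. 845.07ms @ 1 + 845.07ms (1)
5. 1690.141ms @ 2 + 845.07ms (1)
6. 2535.211ms @ 3 + 845.07ms (1)
7. 3380.282ms @ 4 + 633.803ms (3/4)
8. 4014.085ms @ 19/4 + 774.648ms (11/12)
9. 4788.732ms @ 17/3 + 281.69ms (1/3)

note 5 onset = 2b = 1690.141ms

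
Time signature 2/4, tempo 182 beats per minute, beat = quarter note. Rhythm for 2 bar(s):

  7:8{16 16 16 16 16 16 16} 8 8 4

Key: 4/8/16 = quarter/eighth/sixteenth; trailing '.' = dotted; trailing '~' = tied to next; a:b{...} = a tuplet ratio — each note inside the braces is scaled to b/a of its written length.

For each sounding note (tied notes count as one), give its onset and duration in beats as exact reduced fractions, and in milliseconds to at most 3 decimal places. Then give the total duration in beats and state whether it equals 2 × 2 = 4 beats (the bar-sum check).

1) 0.0ms=0b +94.192ms=2/7b
2) 94.192ms=2/7b +94.192ms=2/7b
3) 188.383ms=4/7b +94.192ms=2/7b
4) 282.575ms=6/7b +94.192ms=2/7b
5) 376.766ms=8/7b +94.192ms=2/7b
6) 470.958ms=10/7b +94.192ms=2/7b
7) 565.149ms=12/7b +94.192ms=2/7b
8) 659.341ms=2b +164.835ms=1/2b
9) 824.176ms=5/2b +164.835ms=1/2b
10) 989.011ms=3b +329.67ms=1b
Σ=4b of 4 (182bpm 2/4) — PASS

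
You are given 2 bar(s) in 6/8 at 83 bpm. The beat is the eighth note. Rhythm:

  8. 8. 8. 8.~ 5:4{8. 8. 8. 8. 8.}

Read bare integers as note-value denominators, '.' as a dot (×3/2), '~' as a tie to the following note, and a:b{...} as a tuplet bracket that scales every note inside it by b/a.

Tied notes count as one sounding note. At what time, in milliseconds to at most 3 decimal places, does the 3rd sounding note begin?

1. 0.0ms @ 0 + 1084.337ms (3/2)
2. 1084.337ms @ 3/2 + 1084.337ms (3/2)
3. 2168.675ms @ 3 + 1084.337ms (3/2)
4. 3253.012ms @ 9/2 + 1951.807ms (27/10)
5. 5204.819ms @ 36/5 + 867.47ms (6/5)
6. 6072.289ms @ 42/5 + 867.47ms (6/5)
7. 6939.759ms @ 48/5 + 867.47ms (6/5)
8. 7807.229ms @ 54/5 + 867.47ms (6/5)

note 3 onset = 3b = 2168.675ms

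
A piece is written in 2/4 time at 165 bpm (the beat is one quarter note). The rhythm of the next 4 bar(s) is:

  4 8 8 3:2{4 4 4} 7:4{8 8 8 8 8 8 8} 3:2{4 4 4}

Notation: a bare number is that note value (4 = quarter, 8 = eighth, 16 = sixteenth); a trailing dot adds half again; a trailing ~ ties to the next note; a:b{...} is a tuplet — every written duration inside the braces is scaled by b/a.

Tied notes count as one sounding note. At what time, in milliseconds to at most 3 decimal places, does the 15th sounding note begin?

1. 0.0ms @ 0 + 363.636ms (1)
2. 363.636ms @ 1 + 181.818ms (1/2)
3. 545.455ms @ 3/2 + 181.818ms (1/2)
4. 727.273ms @ 2 + 242.424ms (2/3)
5. 969.697ms @ 8/3 + 242.424ms (2/3)
6. 1212.121ms @ 10/3 + 242.424ms (2/3)
7. 1454.545ms @ 4 + 103.896ms (2/7)
8. 1558.442ms @ 30/7 + 103.896ms (2/7)
9. 1662.338ms @ 32/7 + 103.896ms (2/7)
10. 1766.234ms @ 34/7 + 103.896ms (2/7)
11. 1870.13ms @ 36/7 + 103.896ms (2/7)
12. 1974.026ms @ 38/7 + 103.896ms (2/7)
13. 2077.922ms @ 40/7 + 103.896ms (2/7)
14. 2181.818ms @ 6 + 242.424ms (2/3)
15. 2424.242ms @ 20/3 + 242.424ms (2/3)
16. 2666.667ms @ 22/3 + 242.424ms (2/3)

note 15 onset = 20/3b = 2424.242ms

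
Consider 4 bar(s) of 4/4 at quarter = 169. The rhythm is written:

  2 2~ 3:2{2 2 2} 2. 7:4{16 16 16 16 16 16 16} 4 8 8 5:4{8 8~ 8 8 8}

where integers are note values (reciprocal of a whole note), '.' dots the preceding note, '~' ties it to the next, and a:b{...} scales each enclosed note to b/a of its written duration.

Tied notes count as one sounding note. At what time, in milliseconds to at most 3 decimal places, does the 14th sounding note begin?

note 14 onset = 13b = 4615.385ms

1. 0.0ms @ 0 + 710.059ms (2)
2. 710.059ms @ 2 + 1183.432ms (10/3)
3. 1893.491ms @ 16/3 + 473.373ms (4/3)
4. 2366.864ms @ 20/3 + 473.373ms (4/3)
5. 2840.237ms @ 8 + 1065.089ms (3)
6. 3905.325ms @ 11 + 50.719ms (1/7)
7. 3956.044ms @ 78/7 + 50.719ms (1/7)
8. 4006.762ms @ 79/7 + 50.719ms (1/7)
9. 4057.481ms @ 80/7 + 50.719ms (1/7)
10. 4108.199ms @ 81/7 + 50.719ms (1/7)
11. 4158.918ms @ 82/7 + 50.719ms (1/7)
12. 4209.637ms @ 83/7 + 50.719ms (1/7)
13. 4260.355ms @ 12 + 355.03ms (1)
14. 4615.385ms @ 13 + 177.515ms (1/2)
15. 4792.899ms @ 27/2 + 177.515ms (1/2)
16. 4970.414ms @ 14 + 142.012ms (2/5)
17. 5112.426ms @ 72/5 + 284.024ms (4/5)
18. 5396.45ms @ 76/5 + 142.012ms (2/5)
19. 5538.462ms @ 78/5 + 142.012ms (2/5)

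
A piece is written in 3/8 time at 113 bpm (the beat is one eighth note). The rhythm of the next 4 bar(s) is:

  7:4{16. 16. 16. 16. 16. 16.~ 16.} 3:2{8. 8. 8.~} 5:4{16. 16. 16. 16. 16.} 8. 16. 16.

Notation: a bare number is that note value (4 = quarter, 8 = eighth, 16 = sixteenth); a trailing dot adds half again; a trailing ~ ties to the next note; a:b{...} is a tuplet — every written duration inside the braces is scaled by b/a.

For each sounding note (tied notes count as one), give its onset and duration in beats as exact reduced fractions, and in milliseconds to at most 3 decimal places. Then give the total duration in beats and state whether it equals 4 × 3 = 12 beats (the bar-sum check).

1) 0.0ms=0b +227.56ms=3/7b
2) 227.56ms=3/7b +227.56ms=3/7b
3) 455.12ms=6/7b +227.56ms=3/7b
4) 682.68ms=9/7b +227.56ms=3/7b
5) 910.24ms=12/7b +227.56ms=3/7b
6) 1137.8ms=15/7b +455.12ms=6/7b
7) 1592.92ms=3b +530.973ms=1b
8) 2123.894ms=4b +530.973ms=1b
9) 2654.867ms=5b +849.558ms=8/5b
10) 3504.425ms=33/5b +318.584ms=3/5b
11) 3823.009ms=36/5b +318.584ms=3/5b
12) 4141.593ms=39/5b +318.584ms=3/5b
13) 4460.177ms=42/5b +318.584ms=3/5b
14) 4778.761ms=9b +796.46ms=3/2b
15) 5575.221ms=21/2b +398.23ms=3/4b
16) 5973.451ms=45/4b +398.23ms=3/4b
Σ=12b of 12 (113bpm 3/8) — PASS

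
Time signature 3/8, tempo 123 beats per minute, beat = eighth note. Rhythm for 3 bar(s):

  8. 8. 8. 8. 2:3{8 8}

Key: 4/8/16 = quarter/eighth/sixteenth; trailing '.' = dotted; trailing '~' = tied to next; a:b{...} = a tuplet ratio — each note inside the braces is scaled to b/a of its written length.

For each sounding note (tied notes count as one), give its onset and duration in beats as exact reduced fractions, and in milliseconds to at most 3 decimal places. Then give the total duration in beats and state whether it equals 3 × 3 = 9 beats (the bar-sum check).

1) 0.0ms=0b +731.707ms=3/2b
2) 731.707ms=3/2b +731.707ms=3/2b
3) 1463.415ms=3b +731.707ms=3/2b
4) 2195.122ms=9/2b +731.707ms=3/2b
5) 2926.829ms=6b +731.707ms=3/2b
6) 3658.537ms=15/2b +731.707ms=3/2b
Σ=9b of 9 (123bpm 3/8) — PASS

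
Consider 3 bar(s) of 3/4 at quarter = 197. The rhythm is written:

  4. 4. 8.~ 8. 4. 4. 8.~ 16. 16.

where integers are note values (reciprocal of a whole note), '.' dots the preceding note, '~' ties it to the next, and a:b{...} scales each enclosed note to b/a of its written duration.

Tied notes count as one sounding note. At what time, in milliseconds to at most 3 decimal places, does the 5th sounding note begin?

1. 0.0ms @ 0 + 456.853ms (3/2)
2. 456.853ms @ 3/2 + 456.853ms (3/2)
3. 913.706ms @ 3 + 456.853ms (3/2)
4. 1370.558ms @ 9/2 + 456.853ms (3/2)
5. 1827.411ms @ 6 + 456.853ms (3/2)
6. 2284.264ms @ 15/2 + 342.64ms (9/8)
7. 2626.904ms @ 69/8 + 114.213ms (3/8)

note 5 onset = 6b = 1827.411ms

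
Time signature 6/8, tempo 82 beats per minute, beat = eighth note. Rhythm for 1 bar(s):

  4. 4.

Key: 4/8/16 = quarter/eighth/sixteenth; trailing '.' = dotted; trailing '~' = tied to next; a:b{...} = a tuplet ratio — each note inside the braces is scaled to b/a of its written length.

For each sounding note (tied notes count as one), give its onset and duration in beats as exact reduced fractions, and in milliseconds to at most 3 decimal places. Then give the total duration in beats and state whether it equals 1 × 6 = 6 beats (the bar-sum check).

1) 0.0ms=0b +2195.122ms=3b
2) 2195.122ms=3b +2195.122ms=3b
Σ=6b of 6 (82bpm 6/8) — PASS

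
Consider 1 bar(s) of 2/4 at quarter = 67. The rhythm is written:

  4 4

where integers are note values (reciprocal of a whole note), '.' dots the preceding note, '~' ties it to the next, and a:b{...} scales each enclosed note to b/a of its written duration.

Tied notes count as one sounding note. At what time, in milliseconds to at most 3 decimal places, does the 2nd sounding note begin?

1. 0.0ms @ 0 + 895.522ms (1)
2. 895.522ms @ 1 + 895.522ms (1)

note 2 onset = 1b = 895.522ms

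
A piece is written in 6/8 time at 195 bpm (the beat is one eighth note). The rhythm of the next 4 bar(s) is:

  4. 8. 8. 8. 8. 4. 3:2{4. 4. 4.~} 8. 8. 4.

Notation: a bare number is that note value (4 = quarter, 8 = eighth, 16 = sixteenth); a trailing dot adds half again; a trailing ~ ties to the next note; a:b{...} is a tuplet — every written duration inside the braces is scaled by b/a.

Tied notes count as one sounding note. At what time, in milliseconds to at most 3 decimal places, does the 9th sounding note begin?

1. 0.0ms @ 0 + 923.077ms (3)
2. 923.077ms @ 3 + 461.538ms (3/2)
3. 1384.615ms @ 9/2 + 461.538ms (3/2)
4. 1846.154ms @ 6 + 461.538ms (3/2)
5. 2307.692ms @ 15/2 + 461.538ms (3/2)
6. 2769.231ms @ 9 + 923.077ms (3)
7. 3692.308ms @ 12 + 615.385ms (2)
8. 4307.692ms @ 14 + 615.385ms (2)
9. 4923.077ms @ 16 + 1076.923ms (7/2)
10. 6000.0ms @ 39/2 + 461.538ms (3/2)
11. 6461.538ms @ 21 + 923.077ms (3)

note 9 onset = 16b = 4923.077ms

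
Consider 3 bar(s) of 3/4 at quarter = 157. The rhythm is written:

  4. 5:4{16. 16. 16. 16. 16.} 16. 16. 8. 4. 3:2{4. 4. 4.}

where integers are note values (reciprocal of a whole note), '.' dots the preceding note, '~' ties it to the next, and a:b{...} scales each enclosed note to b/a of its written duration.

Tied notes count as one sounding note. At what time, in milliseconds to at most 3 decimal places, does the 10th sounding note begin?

note 10 onset = 9/2b = 1719.745ms

1. 0.0ms @ 0 + 573.248ms (3/2)
2. 573.248ms @ 3/2 + 114.65ms (3/10)
3. 687.898ms @ 9/5 + 114.65ms (3/10)
4. 802.548ms @ 21/10 + 114.65ms (3/10)
5. 917.197ms @ 12/5 + 114.65ms (3/10)
6. 1031.847ms @ 27/10 + 114.65ms (3/10)
7. 1146.497ms @ 3 + 143.312ms (3/8)
8. 1289.809ms @ 27/8 + 143.312ms (3/8)
9. 1433.121ms @ 15/4 + 286.624ms (3/4)
10. 1719.745ms @ 9/2 + 573.248ms (3/2)
11. 2292.994ms @ 6 + 382.166ms (1)
12. 2675.159ms @ 7 + 382.166ms (1)
13. 3057.325ms @ 8 + 382.166ms (1)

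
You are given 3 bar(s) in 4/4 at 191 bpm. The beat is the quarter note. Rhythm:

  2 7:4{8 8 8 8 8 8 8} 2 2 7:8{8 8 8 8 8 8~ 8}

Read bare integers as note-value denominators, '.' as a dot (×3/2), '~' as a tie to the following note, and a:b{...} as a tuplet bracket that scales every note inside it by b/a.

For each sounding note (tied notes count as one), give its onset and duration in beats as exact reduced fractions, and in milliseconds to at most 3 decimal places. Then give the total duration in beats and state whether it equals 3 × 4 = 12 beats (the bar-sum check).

1) 0.0ms=0b +628.272ms=2b
2) 628.272ms=2b +89.753ms=2/7b
3) 718.025ms=16/7b +89.753ms=2/7b
4) 807.779ms=18/7b +89.753ms=2/7b
5) 897.532ms=20/7b +89.753ms=2/7b
6) 987.285ms=22/7b +89.753ms=2/7b
7) 1077.038ms=24/7b +89.753ms=2/7b
8) 1166.791ms=26/7b +89.753ms=2/7b
9) 1256.545ms=4b +628.272ms=2b
10) 1884.817ms=6b +628.272ms=2b
11) 2513.089ms=8b +179.506ms=4/7b
12) 2692.595ms=60/7b +179.506ms=4/7b
13) 2872.102ms=64/7b +179.506ms=4/7b
14) 3051.608ms=68/7b +179.506ms=4/7b
15) 3231.114ms=72/7b +179.506ms=4/7b
16) 3410.621ms=76/7b +359.013ms=8/7b
Σ=12b of 12 (191bpm 4/4) — PASS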